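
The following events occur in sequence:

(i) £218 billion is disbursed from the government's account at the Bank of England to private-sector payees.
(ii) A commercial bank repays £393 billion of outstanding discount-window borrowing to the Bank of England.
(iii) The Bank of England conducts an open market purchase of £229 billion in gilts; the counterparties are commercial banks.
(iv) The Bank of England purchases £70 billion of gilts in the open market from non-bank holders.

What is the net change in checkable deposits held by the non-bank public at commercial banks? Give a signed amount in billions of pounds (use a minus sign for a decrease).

Bank of England balance sheet:
  Assets:      Securities +£299B, Loans to banks −£393B
  Liabilities: Bank reserves +£124B, Government deposits −£218B
Commercial banking system:
  Assets:      Reserves at CB +£124B, Securities −£229B
  Liabilities: Checkable deposits +£288B, Borrowings from CB −£393B
So the change in checkable deposits held by the non-bank public at commercial banks is +£288 billion.

+£288 billion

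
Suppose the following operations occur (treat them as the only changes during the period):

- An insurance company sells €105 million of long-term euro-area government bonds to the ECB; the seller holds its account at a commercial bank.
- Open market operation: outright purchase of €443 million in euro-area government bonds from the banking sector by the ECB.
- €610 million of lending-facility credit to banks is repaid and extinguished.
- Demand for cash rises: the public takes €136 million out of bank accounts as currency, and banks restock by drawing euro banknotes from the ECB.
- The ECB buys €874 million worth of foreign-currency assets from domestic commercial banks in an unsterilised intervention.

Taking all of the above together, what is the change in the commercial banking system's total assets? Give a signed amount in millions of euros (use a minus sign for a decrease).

Asset purchase (from non-banks) €105 million: bank balance sheets expand → +€105M.
OMO purchase (from banks) €443 million: just an asset swap on bank balance sheets → 0.
Discount-window repayment €610 million: bank balance sheets shrink → −€610M.
Currency withdrawal €136 million: bank balance sheets shrink → −€136M.
FX purchase €874 million: just an asset swap on bank balance sheets → 0.
Net: 105 + 0 − 610 − 136 + 0 = -€641 million.

-€641 million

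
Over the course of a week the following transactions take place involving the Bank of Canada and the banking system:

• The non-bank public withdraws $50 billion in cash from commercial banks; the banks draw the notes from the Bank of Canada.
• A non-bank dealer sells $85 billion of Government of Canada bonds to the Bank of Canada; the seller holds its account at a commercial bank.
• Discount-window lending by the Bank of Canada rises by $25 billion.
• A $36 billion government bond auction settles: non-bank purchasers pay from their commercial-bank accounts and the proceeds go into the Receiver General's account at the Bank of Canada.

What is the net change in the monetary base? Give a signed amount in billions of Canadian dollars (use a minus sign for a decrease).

+$74 billion

Currency withdrawal $50 billion: just a shift between currency and reserves — both are base money → 0.
Asset purchase (from non-banks) $85 billion: Bank of Canada balance sheet expands → +$85B.
Discount-window loan $25 billion: Bank of Canada balance sheet expands → +$25B.
Government account inflow $36 billion: reserves shift to a non-base liability → −$36B.
Net: 0 + 85 + 25 − 36 = +$74 billion.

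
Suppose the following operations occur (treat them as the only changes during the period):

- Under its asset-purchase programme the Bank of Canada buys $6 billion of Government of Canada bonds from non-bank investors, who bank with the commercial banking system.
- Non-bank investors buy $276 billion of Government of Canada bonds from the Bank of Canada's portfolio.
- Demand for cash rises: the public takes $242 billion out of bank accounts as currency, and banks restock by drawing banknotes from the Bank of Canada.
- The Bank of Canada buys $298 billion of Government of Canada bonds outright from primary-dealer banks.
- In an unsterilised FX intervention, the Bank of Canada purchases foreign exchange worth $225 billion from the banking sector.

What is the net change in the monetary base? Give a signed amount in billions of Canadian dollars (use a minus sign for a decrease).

+$253 billion

Asset purchase (from non-banks) $6 billion: Bank of Canada balance sheet expands → +$6B.
Asset sale (to non-banks) $276 billion: Bank of Canada balance sheet contracts → −$276B.
Currency withdrawal $242 billion: just a shift between currency and reserves — both are base money → 0.
OMO purchase (from banks) $298 billion: Bank of Canada balance sheet expands → +$298B.
FX purchase $225 billion: Bank of Canada balance sheet expands → +$225B.
Net: 6 − 276 + 0 + 298 + 225 = +$253 billion.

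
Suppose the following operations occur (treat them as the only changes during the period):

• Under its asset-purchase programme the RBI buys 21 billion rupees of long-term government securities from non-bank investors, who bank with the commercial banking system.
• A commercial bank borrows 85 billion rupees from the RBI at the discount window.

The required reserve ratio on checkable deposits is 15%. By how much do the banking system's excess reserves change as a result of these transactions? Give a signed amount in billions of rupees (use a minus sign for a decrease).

+102.85 billion

Asset purchase (from non-banks) 21 billion rupees: reserves +21B, deposits +21B.
Discount-window loan 85 billion rupees: reserves +85B, deposits 0.
Totals: Δreserves = +106B, Δdeposits = +21B.
Δrequired reserves = 15% × +21B = +3.15B.
Δexcess reserves = Δreserves − Δrequired = +106B − (+3.15B) = +102.85 billion.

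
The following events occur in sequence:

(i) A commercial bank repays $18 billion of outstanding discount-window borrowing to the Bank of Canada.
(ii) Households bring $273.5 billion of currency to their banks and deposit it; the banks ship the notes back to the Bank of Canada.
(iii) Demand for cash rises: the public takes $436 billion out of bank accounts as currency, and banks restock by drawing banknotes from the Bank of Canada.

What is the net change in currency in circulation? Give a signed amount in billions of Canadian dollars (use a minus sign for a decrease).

+$162.5 billion

Bank of Canada balance sheet:
  Assets:      Loans to banks −$18B
  Liabilities: Bank reserves −$180.5B, Currency in circulation +$162.5B
Commercial banking system:
  Assets:      Reserves at CB −$180.5B
  Liabilities: Checkable deposits −$162.5B, Borrowings from CB −$18B
So the change in currency in circulation is +$162.5 billion.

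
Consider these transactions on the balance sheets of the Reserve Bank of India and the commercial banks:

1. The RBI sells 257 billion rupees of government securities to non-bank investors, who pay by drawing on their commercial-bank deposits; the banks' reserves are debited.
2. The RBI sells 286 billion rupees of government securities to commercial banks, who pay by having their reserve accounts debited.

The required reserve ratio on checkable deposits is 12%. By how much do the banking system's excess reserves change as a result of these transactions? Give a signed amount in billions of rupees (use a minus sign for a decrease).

-512.16 billion

Asset sale (to non-banks) 257 billion rupees: reserves −257B, deposits −257B.
OMO sale (to banks) 286 billion rupees: reserves −286B, deposits 0.
Totals: Δreserves = −543B, Δdeposits = −257B.
Δrequired reserves = 12% × −257B = −30.84B.
Δexcess reserves = Δreserves − Δrequired = −543B − (−30.84B) = -512.16 billion.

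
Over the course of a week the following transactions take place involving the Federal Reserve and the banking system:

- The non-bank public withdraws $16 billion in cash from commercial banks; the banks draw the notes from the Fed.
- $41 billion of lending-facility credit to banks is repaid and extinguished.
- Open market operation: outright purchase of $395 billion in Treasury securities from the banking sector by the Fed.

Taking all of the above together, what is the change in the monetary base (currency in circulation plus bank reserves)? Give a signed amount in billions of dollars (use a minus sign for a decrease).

Currency withdrawal $16 billion: just a shift between currency and reserves — both are base money → 0.
Discount-window repayment $41 billion: Fed balance sheet contracts → −$41B.
OMO purchase (from banks) $395 billion: Fed balance sheet expands → +$395B.
Net: 0 − 41 + 395 = +$354 billion.

+$354 billion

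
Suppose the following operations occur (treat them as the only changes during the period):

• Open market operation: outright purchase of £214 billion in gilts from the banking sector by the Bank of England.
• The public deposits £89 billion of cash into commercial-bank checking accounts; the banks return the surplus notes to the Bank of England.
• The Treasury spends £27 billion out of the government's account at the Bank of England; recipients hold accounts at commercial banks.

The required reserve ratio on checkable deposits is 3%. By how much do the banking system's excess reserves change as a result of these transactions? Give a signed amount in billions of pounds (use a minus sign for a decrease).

+£326.52 billion

OMO purchase (from banks) £214 billion: reserves +£214B, deposits 0.
Currency deposit £89 billion: reserves +£89B, deposits +£89B.
Government spending £27 billion: reserves +£27B, deposits +£27B.
Totals: Δreserves = +£330B, Δdeposits = +£116B.
Δrequired reserves = 3% × +£116B = +£3.48B.
Δexcess reserves = Δreserves − Δrequired = +£330B − (+£3.48B) = +£326.52 billion.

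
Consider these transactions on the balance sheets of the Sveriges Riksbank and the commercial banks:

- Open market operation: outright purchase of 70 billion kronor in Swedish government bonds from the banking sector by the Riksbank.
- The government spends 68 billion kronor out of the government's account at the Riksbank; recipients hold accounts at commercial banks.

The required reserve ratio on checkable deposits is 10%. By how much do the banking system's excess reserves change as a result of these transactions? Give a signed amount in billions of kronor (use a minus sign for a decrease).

OMO purchase (from banks) 70 billion kronor: reserves +70B, deposits 0.
Government spending 68 billion kronor: reserves +68B, deposits +68B.
Totals: Δreserves = +138B, Δdeposits = +68B.
Δrequired reserves = 10% × +68B = +6.8B.
Δexcess reserves = Δreserves − Δrequired = +138B − (+6.8B) = +131.2 billion.

+131.2 billion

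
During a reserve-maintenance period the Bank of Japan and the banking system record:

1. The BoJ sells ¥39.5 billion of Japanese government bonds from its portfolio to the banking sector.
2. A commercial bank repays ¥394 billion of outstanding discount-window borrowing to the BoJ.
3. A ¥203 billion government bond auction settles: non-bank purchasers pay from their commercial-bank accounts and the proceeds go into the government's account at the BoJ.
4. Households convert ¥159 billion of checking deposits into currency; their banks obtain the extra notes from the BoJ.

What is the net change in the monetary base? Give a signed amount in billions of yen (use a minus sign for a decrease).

OMO sale (to banks) ¥39.5 billion: BoJ balance sheet contracts → −¥39.5B.
Discount-window repayment ¥394 billion: BoJ balance sheet contracts → −¥394B.
Government account inflow ¥203 billion: reserves shift to a non-base liability → −¥203B.
Currency withdrawal ¥159 billion: just a shift between currency and reserves — both are base money → 0.
Net: −39.5 − 394 − 203 + 0 = -¥636.5 billion.

-¥636.5 billion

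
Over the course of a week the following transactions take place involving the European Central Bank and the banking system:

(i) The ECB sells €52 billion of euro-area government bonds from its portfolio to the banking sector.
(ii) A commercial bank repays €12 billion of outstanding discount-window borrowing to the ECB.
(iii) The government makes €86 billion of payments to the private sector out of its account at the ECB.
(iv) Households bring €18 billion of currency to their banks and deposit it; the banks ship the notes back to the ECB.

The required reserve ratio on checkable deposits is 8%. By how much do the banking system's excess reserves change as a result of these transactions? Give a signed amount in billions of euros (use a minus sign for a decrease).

+€31.68 billion

OMO sale (to banks) €52 billion: reserves −€52B, deposits 0.
Discount-window repayment €12 billion: reserves −€12B, deposits 0.
Government spending €86 billion: reserves +€86B, deposits +€86B.
Currency deposit €18 billion: reserves +€18B, deposits +€18B.
Totals: Δreserves = +€40B, Δdeposits = +€104B.
Δrequired reserves = 8% × +€104B = +€8.32B.
Δexcess reserves = Δreserves − Δrequired = +€40B − (+€8.32B) = +€31.68 billion.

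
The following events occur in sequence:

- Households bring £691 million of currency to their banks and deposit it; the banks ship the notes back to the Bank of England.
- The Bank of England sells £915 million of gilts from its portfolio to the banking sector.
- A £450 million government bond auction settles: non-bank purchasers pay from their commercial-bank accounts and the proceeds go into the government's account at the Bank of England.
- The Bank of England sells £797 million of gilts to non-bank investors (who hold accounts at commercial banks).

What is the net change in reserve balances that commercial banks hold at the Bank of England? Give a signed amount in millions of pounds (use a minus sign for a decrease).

-£1471 million

Currency deposit £691 million: returned notes are swapped for reserve credit → +£691M.
OMO sale (to banks) £915 million: the buying banks pay out of their reserve balances → −£915M.
Government account inflow £450 million: funds move from bank reserves into the government account → −£450M.
Asset sale (to non-banks) £797 million: the non-bank buyers' banks settle from reserves → −£797M.
Net: 691 − 915 − 450 − 797 = -£1471 million.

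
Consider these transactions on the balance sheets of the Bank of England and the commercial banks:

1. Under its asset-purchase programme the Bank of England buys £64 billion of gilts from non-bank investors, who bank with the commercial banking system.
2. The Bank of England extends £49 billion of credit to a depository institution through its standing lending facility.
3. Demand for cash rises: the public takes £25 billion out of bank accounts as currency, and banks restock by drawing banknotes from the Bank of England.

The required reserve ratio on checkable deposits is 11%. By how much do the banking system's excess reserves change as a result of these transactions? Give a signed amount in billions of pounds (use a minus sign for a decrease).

Asset purchase (from non-banks) £64 billion: reserves +£64B, deposits +£64B.
Discount-window loan £49 billion: reserves +£49B, deposits 0.
Currency withdrawal £25 billion: reserves −£25B, deposits −£25B.
Totals: Δreserves = +£88B, Δdeposits = +£39B.
Δrequired reserves = 11% × +£39B = +£4.29B.
Δexcess reserves = Δreserves − Δrequired = +£88B − (+£4.29B) = +£83.71 billion.

+£83.71 billion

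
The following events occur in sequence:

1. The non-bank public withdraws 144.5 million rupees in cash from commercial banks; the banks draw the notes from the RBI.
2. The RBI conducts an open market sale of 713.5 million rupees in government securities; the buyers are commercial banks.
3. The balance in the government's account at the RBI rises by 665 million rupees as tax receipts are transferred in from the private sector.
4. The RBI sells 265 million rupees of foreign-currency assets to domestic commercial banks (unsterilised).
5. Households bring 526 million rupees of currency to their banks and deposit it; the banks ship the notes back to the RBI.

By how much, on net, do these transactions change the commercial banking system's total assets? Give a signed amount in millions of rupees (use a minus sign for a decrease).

Currency withdrawal 144.5 million rupees: bank balance sheets shrink → −144.5M.
OMO sale (to banks) 713.5 million rupees: just an asset swap on bank balance sheets → 0.
Government account inflow 665 million rupees: bank balance sheets shrink → −665M.
FX sale 265 million rupees: just an asset swap on bank balance sheets → 0.
Currency deposit 526 million rupees: bank balance sheets expand → +526M.
Net: −144.5 + 0 − 665 + 0 + 526 = -283.5 million.

-283.5 million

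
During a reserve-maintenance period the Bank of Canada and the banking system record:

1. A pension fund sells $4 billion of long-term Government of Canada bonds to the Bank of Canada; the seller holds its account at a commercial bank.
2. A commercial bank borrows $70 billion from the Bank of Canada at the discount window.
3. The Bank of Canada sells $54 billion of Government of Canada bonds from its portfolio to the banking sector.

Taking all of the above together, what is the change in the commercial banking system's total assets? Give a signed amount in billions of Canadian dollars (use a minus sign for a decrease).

+$74 billion

Bank of Canada balance sheet:
  Assets:      Securities −$50B, Loans to banks +$70B
  Liabilities: Bank reserves +$20B
Commercial banking system:
  Assets:      Reserves at CB +$20B, Securities +$54B
  Liabilities: Checkable deposits +$4B, Borrowings from CB +$70B
Change in total bank assets = +$74 billion.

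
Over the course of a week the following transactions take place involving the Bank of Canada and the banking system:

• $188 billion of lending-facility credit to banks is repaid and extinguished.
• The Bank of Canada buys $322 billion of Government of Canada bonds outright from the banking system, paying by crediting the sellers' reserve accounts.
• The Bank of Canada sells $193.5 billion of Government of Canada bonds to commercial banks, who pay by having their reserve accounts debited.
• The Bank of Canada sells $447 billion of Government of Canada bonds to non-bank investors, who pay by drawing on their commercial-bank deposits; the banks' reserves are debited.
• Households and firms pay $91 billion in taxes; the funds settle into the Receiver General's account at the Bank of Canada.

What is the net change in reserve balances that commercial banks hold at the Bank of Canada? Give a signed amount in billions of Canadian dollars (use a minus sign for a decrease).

-$597.5 billion

Discount-window repayment $188 billion: repayment is debited from reserves → −$188B.
OMO purchase (from banks) $322 billion: the Bank of Canada pays by crediting reserve accounts → +$322B.
OMO sale (to banks) $193.5 billion: the buying banks pay out of their reserve balances → −$193.5B.
Asset sale (to non-banks) $447 billion: the non-bank buyers' banks settle from reserves → −$447B.
Government account inflow $91 billion: funds move from bank reserves into the government account → −$91B.
Net: −188 + 322 − 193.5 − 447 − 91 = -$597.5 billion.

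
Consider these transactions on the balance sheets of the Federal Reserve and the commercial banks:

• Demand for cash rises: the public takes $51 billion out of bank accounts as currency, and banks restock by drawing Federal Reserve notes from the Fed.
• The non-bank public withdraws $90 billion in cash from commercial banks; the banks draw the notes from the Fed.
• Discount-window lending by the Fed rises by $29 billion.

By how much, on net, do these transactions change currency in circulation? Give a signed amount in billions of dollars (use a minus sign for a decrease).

+$141 billion

Currency withdrawal $51 billion: notes leave the central bank → +$51B.
Currency withdrawal $90 billion: notes leave the central bank → +$90B.
Discount-window loan $29 billion: no currency enters or leaves circulation → 0.
Net: 51 + 90 + 0 = +$141 billion.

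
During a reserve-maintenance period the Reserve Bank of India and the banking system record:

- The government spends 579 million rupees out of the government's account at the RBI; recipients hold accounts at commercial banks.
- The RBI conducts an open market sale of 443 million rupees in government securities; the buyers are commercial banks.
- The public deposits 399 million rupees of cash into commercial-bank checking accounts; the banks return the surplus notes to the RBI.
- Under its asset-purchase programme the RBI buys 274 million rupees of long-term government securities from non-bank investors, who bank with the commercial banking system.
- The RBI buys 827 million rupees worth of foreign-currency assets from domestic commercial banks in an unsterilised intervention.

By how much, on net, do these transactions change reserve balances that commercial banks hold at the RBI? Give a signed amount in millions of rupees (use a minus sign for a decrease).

+1636 million

RBI balance sheet:
  Assets:      Securities −169M, Foreign assets +827M
  Liabilities: Bank reserves +1636M, Currency in circulation −399M, Government deposits −579M
Commercial banking system:
  Assets:      Reserves at CB +1636M, Securities +443M, Foreign assets −827M
  Liabilities: Checkable deposits +1252M
So the change in reserve balances that commercial banks hold at the RBI is +1636 million.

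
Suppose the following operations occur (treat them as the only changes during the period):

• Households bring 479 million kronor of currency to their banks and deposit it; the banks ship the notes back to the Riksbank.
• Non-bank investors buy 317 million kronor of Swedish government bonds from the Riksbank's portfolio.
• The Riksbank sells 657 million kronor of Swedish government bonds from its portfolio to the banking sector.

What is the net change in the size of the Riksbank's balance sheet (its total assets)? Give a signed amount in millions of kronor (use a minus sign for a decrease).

-974 million

Currency deposit 479 million kronor: only the composition of liabilities changes → 0.
Asset sale (to non-banks) 317 million kronor: a Riksbank asset is shed → −317M.
OMO sale (to banks) 657 million kronor: a Riksbank asset is shed → −657M.
Net: 0 − 317 − 657 = -974 million.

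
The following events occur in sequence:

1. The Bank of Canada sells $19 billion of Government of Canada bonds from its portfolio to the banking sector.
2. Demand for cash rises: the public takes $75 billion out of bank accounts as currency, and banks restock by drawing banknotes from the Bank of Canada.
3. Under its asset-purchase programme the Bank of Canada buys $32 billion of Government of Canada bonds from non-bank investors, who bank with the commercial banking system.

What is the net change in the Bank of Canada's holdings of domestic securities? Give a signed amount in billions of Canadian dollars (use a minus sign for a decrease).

+$13 billion

OMO sale (to banks) $19 billion: securities removed from the Bank of Canada's portfolio → −$19B.
Currency withdrawal $75 billion: the Bank of Canada's securities portfolio is untouched → 0.
Asset purchase (from non-banks) $32 billion: securities added to the Bank of Canada's portfolio → +$32B.
Net: −19 + 0 + 32 = +$13 billion.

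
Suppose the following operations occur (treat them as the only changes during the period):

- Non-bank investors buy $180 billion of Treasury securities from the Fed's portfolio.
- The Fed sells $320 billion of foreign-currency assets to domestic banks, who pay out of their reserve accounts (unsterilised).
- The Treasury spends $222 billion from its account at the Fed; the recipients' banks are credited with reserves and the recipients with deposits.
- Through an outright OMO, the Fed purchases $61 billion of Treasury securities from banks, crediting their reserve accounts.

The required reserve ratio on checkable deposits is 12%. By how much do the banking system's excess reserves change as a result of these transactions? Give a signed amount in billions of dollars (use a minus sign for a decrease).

Asset sale (to non-banks) $180 billion: reserves −$180B, deposits −$180B.
FX sale $320 billion: reserves −$320B, deposits 0.
Government spending $222 billion: reserves +$222B, deposits +$222B.
OMO purchase (from banks) $61 billion: reserves +$61B, deposits 0.
Totals: Δreserves = −$217B, Δdeposits = +$42B.
Δrequired reserves = 12% × +$42B = +$5.04B.
Δexcess reserves = Δreserves − Δrequired = −$217B − (+$5.04B) = -$222.04 billion.

-$222.04 billion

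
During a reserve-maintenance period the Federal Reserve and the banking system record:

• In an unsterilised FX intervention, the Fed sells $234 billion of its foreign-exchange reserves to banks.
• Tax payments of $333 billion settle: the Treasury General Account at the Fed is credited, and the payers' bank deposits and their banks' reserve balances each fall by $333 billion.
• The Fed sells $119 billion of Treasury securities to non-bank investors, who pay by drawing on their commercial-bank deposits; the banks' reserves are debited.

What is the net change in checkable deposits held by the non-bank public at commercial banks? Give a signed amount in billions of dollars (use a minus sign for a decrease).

Fed balance sheet:
  Assets:      Securities −$119B, Foreign assets −$234B
  Liabilities: Bank reserves −$686B, Government deposits +$333B
Commercial banking system:
  Assets:      Reserves at CB −$686B, Foreign assets +$234B
  Liabilities: Checkable deposits −$452B
So the change in checkable deposits held by the non-bank public at commercial banks is -$452 billion.

-$452 billion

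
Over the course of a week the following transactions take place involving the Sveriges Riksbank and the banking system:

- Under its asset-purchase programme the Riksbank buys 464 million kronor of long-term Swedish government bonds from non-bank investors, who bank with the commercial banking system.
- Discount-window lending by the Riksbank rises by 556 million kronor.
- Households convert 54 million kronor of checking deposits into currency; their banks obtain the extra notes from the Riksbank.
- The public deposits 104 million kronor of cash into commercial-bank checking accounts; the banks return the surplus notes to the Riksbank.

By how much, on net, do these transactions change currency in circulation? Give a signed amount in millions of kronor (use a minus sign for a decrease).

-50 million

Asset purchase (from non-banks) 464 million kronor: no currency enters or leaves circulation → 0.
Discount-window loan 556 million kronor: no currency enters or leaves circulation → 0.
Currency withdrawal 54 million kronor: notes leave the central bank → +54M.
Currency deposit 104 million kronor: notes return to the central bank → −104M.
Net: 0 + 0 + 54 − 104 = -50 million.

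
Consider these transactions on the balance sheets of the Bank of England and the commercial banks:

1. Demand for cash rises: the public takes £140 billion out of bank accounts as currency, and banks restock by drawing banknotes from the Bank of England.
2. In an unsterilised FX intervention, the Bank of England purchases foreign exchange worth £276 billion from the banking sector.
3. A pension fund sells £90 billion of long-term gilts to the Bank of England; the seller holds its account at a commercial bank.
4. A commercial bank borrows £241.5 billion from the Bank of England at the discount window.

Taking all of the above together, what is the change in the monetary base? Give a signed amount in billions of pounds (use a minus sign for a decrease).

+£607.5 billion

Currency withdrawal £140 billion: just a shift between currency and reserves — both are base money → 0.
FX purchase £276 billion: Bank of England balance sheet expands → +£276B.
Asset purchase (from non-banks) £90 billion: Bank of England balance sheet expands → +£90B.
Discount-window loan £241.5 billion: Bank of England balance sheet expands → +£241.5B.
Net: 0 + 276 + 90 + 241.5 = +£607.5 billion.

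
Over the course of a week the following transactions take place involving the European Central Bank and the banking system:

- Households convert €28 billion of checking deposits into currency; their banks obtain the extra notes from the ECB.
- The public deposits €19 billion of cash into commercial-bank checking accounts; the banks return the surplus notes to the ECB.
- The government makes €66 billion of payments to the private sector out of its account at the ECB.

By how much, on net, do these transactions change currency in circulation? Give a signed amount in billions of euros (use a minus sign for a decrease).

ECB balance sheet:
  Assets:      no change
  Liabilities: Bank reserves +€57B, Currency in circulation +€9B, Government deposits −€66B
So the change in currency in circulation is +€9 billion.

+€9 billion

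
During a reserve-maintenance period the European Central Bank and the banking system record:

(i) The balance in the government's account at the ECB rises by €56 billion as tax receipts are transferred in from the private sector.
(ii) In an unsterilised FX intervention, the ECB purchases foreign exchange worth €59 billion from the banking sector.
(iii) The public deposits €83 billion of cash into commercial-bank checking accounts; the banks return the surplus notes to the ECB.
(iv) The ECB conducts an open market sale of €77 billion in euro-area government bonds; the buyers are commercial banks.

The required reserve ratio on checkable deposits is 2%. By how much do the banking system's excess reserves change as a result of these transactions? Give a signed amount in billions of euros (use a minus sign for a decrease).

+€8.46 billion

Government account inflow €56 billion: reserves −€56B, deposits −€56B.
FX purchase €59 billion: reserves +€59B, deposits 0.
Currency deposit €83 billion: reserves +€83B, deposits +€83B.
OMO sale (to banks) €77 billion: reserves −€77B, deposits 0.
Totals: Δreserves = +€9B, Δdeposits = +€27B.
Δrequired reserves = 2% × +€27B = +€0.54B.
Δexcess reserves = Δreserves − Δrequired = +€9B − (+€0.54B) = +€8.46 billion.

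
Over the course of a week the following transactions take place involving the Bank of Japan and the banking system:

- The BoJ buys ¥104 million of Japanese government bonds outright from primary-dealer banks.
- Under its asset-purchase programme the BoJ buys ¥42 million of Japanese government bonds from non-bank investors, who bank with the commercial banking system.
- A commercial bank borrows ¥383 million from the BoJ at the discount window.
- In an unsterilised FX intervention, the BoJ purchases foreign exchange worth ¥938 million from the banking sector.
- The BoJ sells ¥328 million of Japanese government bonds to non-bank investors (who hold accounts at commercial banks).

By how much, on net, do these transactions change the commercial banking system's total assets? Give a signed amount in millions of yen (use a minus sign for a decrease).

OMO purchase (from banks) ¥104 million: just an asset swap on bank balance sheets → 0.
Asset purchase (from non-banks) ¥42 million: bank balance sheets expand → +¥42M.
Discount-window loan ¥383 million: bank balance sheets expand → +¥383M.
FX purchase ¥938 million: just an asset swap on bank balance sheets → 0.
Asset sale (to non-banks) ¥328 million: bank balance sheets shrink → −¥328M.
Net: 0 + 42 + 383 + 0 − 328 = +¥97 million.

+¥97 million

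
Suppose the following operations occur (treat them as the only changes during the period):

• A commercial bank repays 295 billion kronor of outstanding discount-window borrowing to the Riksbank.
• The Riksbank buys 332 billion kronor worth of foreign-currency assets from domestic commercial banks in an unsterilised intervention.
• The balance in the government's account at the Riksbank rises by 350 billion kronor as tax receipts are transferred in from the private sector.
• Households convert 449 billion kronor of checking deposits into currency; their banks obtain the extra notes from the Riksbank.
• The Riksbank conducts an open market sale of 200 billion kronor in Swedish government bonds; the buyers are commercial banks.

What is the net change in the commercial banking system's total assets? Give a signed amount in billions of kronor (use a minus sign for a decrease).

Discount-window repayment 295 billion kronor: bank balance sheets shrink → −295B.
FX purchase 332 billion kronor: just an asset swap on bank balance sheets → 0.
Government account inflow 350 billion kronor: bank balance sheets shrink → −350B.
Currency withdrawal 449 billion kronor: bank balance sheets shrink → −449B.
OMO sale (to banks) 200 billion kronor: just an asset swap on bank balance sheets → 0.
Net: −295 + 0 − 350 − 449 + 0 = -1094 billion.

-1094 billion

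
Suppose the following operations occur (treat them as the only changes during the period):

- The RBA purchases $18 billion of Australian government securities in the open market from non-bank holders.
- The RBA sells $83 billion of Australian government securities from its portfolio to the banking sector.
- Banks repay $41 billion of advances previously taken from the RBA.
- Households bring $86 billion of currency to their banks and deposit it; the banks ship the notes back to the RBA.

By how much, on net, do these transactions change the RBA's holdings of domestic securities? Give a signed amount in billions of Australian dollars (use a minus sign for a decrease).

-$65 billion

RBA balance sheet:
  Assets:      Securities −$65B, Loans to banks −$41B
  Liabilities: Bank reserves −$20B, Currency in circulation −$86B
Commercial banking system:
  Assets:      Reserves at CB −$20B, Securities +$83B
  Liabilities: Checkable deposits +$104B, Borrowings from CB −$41B
So the change in the RBA's holdings of domestic securities is -$65 billion.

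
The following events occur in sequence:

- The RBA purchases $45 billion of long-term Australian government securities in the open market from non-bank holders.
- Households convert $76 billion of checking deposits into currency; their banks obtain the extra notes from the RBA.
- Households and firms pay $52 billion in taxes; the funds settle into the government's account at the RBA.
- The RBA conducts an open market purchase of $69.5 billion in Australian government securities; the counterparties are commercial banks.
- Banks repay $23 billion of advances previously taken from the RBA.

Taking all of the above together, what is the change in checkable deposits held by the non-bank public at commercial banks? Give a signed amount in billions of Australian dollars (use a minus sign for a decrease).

Asset purchase (from non-banks) $45 billion: non-bank counterparties' bank balances rise → +$45B.
Currency withdrawal $76 billion: non-bank counterparties' bank balances fall → −$76B.
Government account inflow $52 billion: non-bank counterparties' bank balances fall → −$52B.
OMO purchase (from banks) $69.5 billion: the counterparty is a bank, so public deposits are unchanged → 0.
Discount-window repayment $23 billion: the counterparty is a bank, so public deposits are unchanged → 0.
Net: 45 − 76 − 52 + 0 + 0 = -$83 billion.

-$83 billion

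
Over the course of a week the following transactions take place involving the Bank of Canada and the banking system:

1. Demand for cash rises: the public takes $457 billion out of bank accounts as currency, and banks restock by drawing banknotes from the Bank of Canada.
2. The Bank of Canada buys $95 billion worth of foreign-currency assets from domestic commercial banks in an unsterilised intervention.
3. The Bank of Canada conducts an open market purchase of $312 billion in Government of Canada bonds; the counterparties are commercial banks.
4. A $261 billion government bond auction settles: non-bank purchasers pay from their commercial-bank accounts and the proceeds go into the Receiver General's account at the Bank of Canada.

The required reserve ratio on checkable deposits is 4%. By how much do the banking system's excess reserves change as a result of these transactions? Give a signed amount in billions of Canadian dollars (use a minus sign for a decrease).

-$282.28 billion

Currency withdrawal $457 billion: reserves −$457B, deposits −$457B.
FX purchase $95 billion: reserves +$95B, deposits 0.
OMO purchase (from banks) $312 billion: reserves +$312B, deposits 0.
Government account inflow $261 billion: reserves −$261B, deposits −$261B.
Totals: Δreserves = −$311B, Δdeposits = −$718B.
Δrequired reserves = 4% × −$718B = −$28.72B.
Δexcess reserves = Δreserves − Δrequired = −$311B − (−$28.72B) = -$282.28 billion.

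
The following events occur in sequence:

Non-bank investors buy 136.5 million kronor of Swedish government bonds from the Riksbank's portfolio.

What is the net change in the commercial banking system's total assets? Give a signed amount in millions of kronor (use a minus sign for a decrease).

Riksbank balance sheet:
  Assets:      Securities −136.5M
  Liabilities: Bank reserves −136.5M
Commercial banking system:
  Assets:      Reserves at CB −136.5M
  Liabilities: Checkable deposits −136.5M
Change in total bank assets = -136.5 million.

-136.5 million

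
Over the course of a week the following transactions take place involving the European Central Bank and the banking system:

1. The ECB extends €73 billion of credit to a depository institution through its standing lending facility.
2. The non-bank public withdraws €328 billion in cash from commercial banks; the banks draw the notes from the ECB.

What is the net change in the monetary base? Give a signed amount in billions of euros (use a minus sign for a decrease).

+€73 billion

Discount-window loan €73 billion: ECB balance sheet expands → +€73B.
Currency withdrawal €328 billion: just a shift between currency and reserves — both are base money → 0.
Net: 73 + 0 = +€73 billion.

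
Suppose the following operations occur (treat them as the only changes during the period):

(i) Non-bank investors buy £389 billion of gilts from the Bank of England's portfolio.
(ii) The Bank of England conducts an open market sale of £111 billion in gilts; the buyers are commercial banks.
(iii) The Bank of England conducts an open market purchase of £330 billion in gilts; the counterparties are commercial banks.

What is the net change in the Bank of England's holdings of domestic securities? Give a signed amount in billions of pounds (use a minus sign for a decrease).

-£170 billion

Asset sale (to non-banks) £389 billion: securities removed from the Bank of England's portfolio → −£389B.
OMO sale (to banks) £111 billion: securities removed from the Bank of England's portfolio → −£111B.
OMO purchase (from banks) £330 billion: securities added to the Bank of England's portfolio → +£330B.
Net: −389 − 111 + 330 = -£170 billion.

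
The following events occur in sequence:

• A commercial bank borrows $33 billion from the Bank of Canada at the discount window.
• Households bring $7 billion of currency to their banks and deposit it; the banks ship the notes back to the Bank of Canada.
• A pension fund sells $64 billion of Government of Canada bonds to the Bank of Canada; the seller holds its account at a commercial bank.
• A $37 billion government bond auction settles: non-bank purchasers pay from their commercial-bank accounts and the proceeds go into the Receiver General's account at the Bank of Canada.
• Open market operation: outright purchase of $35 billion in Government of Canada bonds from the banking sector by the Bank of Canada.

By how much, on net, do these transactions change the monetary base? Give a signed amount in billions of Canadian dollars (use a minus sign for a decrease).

Bank of Canada balance sheet:
  Assets:      Securities +$99B, Loans to banks +$33B
  Liabilities: Bank reserves +$102B, Currency in circulation −$7B, Government deposits +$37B
Monetary base = currency + reserves: −$7B + (+$102B) = +$95 billion.

+$95 billion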